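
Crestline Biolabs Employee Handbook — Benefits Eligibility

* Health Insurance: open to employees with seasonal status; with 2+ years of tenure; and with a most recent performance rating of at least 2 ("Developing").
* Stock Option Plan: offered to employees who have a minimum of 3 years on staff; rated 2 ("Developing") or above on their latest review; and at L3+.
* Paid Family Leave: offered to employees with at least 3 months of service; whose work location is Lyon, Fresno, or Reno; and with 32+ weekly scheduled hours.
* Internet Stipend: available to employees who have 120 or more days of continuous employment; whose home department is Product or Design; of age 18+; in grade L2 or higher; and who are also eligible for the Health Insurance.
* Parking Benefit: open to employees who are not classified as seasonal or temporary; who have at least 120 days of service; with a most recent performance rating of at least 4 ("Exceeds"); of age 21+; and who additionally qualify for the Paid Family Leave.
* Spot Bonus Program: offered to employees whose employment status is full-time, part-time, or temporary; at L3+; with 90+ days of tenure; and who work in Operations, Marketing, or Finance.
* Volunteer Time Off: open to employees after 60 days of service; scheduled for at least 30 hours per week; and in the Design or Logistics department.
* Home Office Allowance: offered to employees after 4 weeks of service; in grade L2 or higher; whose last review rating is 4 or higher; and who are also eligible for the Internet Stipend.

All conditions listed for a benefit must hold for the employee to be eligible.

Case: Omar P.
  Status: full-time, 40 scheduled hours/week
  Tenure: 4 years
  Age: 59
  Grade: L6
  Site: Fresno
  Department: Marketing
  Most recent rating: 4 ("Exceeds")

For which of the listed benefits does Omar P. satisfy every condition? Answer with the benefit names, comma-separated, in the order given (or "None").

Stock Option Plan, Paid Family Leave, Parking Benefit, Spot Bonus Program

Health Insurance — status full-time ✗ (requires seasonal) → not eligible.
Stock Option Plan — service 4 years ≥ 3 years ✓; rating 4 ≥ 2 ✓; grade L6 ≥ L3 ✓ → eligible.
Paid Family Leave — service 4 years ≥ 3 months (≈90 days) ✓; site Fresno ✓; 40 hrs/wk ≥ 32 ✓ → eligible.
Internet Stipend — service 4 years ≥ 120 days ✓; dept Marketing ✗ → not eligible.
Parking Benefit — status full-time ✓ (not excluded); service 4 years ≥ 120 days ✓; rating 4 ≥ 4 ✓; age 59 ≥ 21 ✓; eligible for Paid Family Leave ✓ → eligible.
Spot Bonus Program — status full-time ✓; grade L6 ≥ L3 ✓; service 4 years ≥ 90 days ✓; dept Marketing ✓ → eligible.
Volunteer Time Off — service 4 years ≥ 60 days ✓; 40 hrs/wk ≥ 30 ✓; dept Marketing ✗ → not eligible.
Home Office Allowance — service 4 years ≥ 4 weeks (≈28 days) ✓; grade L6 ≥ L2 ✓; rating 4 ≥ 4 ✓; not eligible for Internet Stipend ✗ → not eligible.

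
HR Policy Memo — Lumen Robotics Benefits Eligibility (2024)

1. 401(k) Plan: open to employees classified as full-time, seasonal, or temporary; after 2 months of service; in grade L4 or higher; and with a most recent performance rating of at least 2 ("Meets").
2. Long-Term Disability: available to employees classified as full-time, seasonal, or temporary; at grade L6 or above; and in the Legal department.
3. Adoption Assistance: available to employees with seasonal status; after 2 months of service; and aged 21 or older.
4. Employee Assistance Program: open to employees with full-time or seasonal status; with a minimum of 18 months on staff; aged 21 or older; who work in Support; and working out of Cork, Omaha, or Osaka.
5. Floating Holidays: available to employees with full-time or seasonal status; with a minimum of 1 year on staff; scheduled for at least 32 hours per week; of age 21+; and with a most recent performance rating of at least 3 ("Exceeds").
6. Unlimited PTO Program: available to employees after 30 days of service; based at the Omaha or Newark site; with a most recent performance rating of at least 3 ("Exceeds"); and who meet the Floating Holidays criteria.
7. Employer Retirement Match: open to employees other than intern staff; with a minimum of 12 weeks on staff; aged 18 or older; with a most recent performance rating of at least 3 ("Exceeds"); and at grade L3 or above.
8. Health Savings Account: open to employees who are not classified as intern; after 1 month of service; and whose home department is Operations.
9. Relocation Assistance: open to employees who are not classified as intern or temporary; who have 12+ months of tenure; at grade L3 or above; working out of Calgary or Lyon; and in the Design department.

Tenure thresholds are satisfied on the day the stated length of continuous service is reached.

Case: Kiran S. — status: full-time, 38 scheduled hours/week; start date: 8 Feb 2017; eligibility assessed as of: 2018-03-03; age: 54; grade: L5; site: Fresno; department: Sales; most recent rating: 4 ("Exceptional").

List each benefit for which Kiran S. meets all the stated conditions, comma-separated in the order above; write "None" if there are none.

Service from 8 Feb 2017 to 2018-03-03: 388 days.
401(k) Plan — status full-time ✓; service 388 days ≥ 2 months (≈60 days) ✓; grade L5 ≥ L4 ✓; rating 4 ≥ 2 ✓ → eligible.
Long-Term Disability — status full-time ✓; grade L5 < L6 ✗ → not eligible.
Adoption Assistance — status full-time ✗ (requires seasonal) → not eligible.
Employee Assistance Program — status full-time ✓; service 388 days < 18 months (≈540 days) ✗ → not eligible.
Floating Holidays — status full-time ✓; service 388 days ≥ 1 year (≈365 days) ✓; 38 hrs/wk ≥ 32 ✓; age 54 ≥ 21 ✓; rating 4 ≥ 3 ✓ → eligible.
Unlimited PTO Program — service 388 days ≥ 30 days ✓; site Fresno ✗ (not Omaha or Newark) → not eligible.
Employer Retirement Match — status full-time ✓ (not excluded); service 388 days ≥ 12 weeks (≈84 days) ✓; age 54 ≥ 18 ✓; rating 4 ≥ 3 ✓; grade L5 ≥ L3 ✓ → eligible.
Health Savings Account — status full-time ✓ (not excluded); service 388 days ≥ 1 month (≈30 days) ✓; dept Sales ✗ → not eligible.
Relocation Assistance — status full-time ✓ (not excluded); service 388 days ≥ 12 months (≈360 days) ✓; grade L5 ≥ L3 ✓; site Fresno ✗ (not Calgary or Lyon) → not eligible.

401(k) Plan, Floating Holidays, Employer Retirement Match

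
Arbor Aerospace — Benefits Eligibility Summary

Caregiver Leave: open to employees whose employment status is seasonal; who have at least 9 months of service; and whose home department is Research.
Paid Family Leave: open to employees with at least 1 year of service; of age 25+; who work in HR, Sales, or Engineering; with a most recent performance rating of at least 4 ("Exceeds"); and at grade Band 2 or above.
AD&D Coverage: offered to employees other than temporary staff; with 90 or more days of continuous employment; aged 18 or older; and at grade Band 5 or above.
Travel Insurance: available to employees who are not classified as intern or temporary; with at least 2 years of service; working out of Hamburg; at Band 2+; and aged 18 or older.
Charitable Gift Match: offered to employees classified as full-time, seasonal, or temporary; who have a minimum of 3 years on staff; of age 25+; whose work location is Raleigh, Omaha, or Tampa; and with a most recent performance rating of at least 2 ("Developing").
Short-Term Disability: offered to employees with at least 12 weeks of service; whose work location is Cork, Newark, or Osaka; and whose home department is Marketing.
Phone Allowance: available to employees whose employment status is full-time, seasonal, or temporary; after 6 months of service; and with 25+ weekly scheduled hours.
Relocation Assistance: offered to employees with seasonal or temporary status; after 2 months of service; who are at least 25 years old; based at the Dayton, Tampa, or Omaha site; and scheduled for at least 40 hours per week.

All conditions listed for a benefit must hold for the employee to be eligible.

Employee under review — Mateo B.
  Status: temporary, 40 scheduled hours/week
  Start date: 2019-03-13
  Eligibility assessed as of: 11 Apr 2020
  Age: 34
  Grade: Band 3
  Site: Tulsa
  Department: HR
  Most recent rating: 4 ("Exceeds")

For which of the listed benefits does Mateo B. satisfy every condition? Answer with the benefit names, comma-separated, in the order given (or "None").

Paid Family Leave, Phone Allowance

Service from 2019-03-13 to 11 Apr 2020: 395 days.
Caregiver Leave — status temporary ✗ (requires seasonal) → not eligible.
Paid Family Leave — service 395 days ≥ 1 year (≈365 days) ✓; age 34 ≥ 25 ✓; dept HR ✓; rating 4 ≥ 4 ✓; grade Band 3 ≥ Band 2 ✓ → eligible.
AD&D Coverage — status temporary ✗ (excluded) → not eligible.
Travel Insurance — status temporary ✗ (excluded) → not eligible.
Charitable Gift Match — status temporary ✓; service 395 days < 3 years (≈1095 days) ✗ → not eligible.
Short-Term Disability — service 395 days ≥ 12 weeks (≈84 days) ✓; site Tulsa ✗ (not Cork, Newark, or Osaka) → not eligible.
Phone Allowance — status temporary ✓; service 395 days ≥ 6 months (≈180 days) ✓; 40 hrs/wk ≥ 25 ✓ → eligible.
Relocation Assistance — status temporary ✓; service 395 days ≥ 2 months (≈60 days) ✓; age 34 ≥ 25 ✓; site Tulsa ✗ (not Dayton, Tampa, or Omaha) → not eligible.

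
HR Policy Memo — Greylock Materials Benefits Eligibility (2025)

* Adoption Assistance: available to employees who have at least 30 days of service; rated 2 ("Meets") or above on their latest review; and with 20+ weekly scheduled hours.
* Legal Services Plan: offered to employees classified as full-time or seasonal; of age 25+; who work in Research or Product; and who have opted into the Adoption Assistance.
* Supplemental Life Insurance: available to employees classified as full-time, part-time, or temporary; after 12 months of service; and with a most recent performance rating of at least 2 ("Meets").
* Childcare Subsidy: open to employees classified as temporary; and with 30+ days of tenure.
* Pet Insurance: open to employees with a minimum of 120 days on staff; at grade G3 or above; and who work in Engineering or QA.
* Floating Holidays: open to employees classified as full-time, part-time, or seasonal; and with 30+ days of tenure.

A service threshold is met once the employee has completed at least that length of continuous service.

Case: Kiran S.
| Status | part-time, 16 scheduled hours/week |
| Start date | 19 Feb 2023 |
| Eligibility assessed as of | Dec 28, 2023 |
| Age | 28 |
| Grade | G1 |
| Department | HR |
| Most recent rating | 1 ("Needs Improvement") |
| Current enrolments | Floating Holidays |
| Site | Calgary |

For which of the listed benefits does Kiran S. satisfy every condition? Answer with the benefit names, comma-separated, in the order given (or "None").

Service from 19 Feb 2023 to Dec 28, 2023: 312 days.
Adoption Assistance — service 312 days ≥ 30 days ✓; rating 1 < 2 ✗ → not eligible.
Legal Services Plan — status part-time ✗ (requires full-time or seasonal) → not eligible.
Supplemental Life Insurance — status part-time ✓; service 312 days < 12 months (≈360 days) ✗ → not eligible.
Childcare Subsidy — status part-time ✗ (requires temporary) → not eligible.
Pet Insurance — service 312 days ≥ 120 days ✓; grade G1 < G3 ✗ → not eligible.
Floating Holidays — status part-time ✓; service 312 days ≥ 30 days ✓ → eligible.

Floating Holidays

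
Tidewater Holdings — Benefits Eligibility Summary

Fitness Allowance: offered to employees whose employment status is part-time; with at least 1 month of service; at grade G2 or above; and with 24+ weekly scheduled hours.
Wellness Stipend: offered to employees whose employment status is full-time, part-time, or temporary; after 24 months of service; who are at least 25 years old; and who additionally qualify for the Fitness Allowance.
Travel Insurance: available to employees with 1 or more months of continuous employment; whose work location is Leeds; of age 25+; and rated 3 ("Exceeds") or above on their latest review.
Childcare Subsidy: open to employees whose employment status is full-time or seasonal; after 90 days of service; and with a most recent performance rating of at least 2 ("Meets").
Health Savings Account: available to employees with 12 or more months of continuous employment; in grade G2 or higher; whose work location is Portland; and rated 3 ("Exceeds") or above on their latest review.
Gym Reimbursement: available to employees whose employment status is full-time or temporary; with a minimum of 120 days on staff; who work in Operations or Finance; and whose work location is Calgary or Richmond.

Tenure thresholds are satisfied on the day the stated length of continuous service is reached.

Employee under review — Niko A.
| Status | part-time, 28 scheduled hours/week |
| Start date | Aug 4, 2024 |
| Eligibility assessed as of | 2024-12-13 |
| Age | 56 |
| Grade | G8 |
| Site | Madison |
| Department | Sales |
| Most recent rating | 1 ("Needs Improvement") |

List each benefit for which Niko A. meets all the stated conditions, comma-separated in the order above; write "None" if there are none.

Service from Aug 4, 2024 to 2024-12-13: 131 days.
Fitness Allowance — status part-time ✓; service 131 days ≥ 1 month (≈30 days) ✓; grade G8 ≥ G2 ✓; 28 hrs/wk ≥ 24 ✓ → eligible.
Wellness Stipend — status part-time ✓; service 131 days < 24 months (≈720 days) ✗ → not eligible.
Travel Insurance — service 131 days ≥ 1 month (≈30 days) ✓; site Madison ✗ (not Leeds) → not eligible.
Childcare Subsidy — status part-time ✗ (requires full-time or seasonal) → not eligible.
Health Savings Account — service 131 days < 12 months (≈360 days) ✗ → not eligible.
Gym Reimbursement — status part-time ✗ (requires full-time or temporary) → not eligible.

Fitness Allowance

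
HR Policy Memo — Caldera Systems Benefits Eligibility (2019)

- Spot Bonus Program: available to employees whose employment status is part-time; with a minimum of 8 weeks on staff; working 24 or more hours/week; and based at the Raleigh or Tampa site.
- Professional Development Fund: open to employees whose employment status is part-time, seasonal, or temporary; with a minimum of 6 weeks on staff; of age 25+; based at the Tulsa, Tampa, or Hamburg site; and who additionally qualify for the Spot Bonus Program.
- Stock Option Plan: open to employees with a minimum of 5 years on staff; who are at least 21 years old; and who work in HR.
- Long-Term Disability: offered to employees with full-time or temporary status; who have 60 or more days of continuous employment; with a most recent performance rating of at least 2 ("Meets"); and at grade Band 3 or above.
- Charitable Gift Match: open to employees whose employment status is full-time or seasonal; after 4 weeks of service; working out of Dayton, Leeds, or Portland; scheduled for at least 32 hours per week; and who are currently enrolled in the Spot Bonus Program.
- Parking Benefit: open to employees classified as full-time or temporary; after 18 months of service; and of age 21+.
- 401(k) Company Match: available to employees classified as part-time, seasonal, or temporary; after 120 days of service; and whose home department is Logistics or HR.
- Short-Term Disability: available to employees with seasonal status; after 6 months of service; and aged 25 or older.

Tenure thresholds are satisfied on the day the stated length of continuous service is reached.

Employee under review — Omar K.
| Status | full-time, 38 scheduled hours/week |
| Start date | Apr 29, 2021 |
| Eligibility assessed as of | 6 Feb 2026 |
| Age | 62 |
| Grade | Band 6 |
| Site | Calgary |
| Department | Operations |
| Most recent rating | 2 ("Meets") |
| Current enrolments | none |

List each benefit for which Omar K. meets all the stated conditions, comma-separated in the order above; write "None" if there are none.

Long-Term Disability, Parking Benefit

Service from Apr 29, 2021 to 6 Feb 2026: 1744 days.
Spot Bonus Program — status full-time ✗ (requires part-time) → not eligible.
Professional Development Fund — status full-time ✗ (requires part-time, seasonal, or temporary) → not eligible.
Stock Option Plan — service 1744 days < 5 years (≈1825 days) ✗ → not eligible.
Long-Term Disability — status full-time ✓; service 1744 days ≥ 60 days ✓; rating 2 ≥ 2 ✓; grade Band 6 ≥ Band 3 ✓ → eligible.
Charitable Gift Match — status full-time ✓; service 1744 days ≥ 4 weeks (≈28 days) ✓; site Calgary ✗ (not Dayton, Leeds, or Portland) → not eligible.
Parking Benefit — status full-time ✓; service 1744 days ≥ 18 months (≈540 days) ✓; age 62 ≥ 21 ✓ → eligible.
401(k) Company Match — status full-time ✗ (requires part-time, seasonal, or temporary) → not eligible.
Short-Term Disability — status full-time ✗ (requires seasonal) → not eligible.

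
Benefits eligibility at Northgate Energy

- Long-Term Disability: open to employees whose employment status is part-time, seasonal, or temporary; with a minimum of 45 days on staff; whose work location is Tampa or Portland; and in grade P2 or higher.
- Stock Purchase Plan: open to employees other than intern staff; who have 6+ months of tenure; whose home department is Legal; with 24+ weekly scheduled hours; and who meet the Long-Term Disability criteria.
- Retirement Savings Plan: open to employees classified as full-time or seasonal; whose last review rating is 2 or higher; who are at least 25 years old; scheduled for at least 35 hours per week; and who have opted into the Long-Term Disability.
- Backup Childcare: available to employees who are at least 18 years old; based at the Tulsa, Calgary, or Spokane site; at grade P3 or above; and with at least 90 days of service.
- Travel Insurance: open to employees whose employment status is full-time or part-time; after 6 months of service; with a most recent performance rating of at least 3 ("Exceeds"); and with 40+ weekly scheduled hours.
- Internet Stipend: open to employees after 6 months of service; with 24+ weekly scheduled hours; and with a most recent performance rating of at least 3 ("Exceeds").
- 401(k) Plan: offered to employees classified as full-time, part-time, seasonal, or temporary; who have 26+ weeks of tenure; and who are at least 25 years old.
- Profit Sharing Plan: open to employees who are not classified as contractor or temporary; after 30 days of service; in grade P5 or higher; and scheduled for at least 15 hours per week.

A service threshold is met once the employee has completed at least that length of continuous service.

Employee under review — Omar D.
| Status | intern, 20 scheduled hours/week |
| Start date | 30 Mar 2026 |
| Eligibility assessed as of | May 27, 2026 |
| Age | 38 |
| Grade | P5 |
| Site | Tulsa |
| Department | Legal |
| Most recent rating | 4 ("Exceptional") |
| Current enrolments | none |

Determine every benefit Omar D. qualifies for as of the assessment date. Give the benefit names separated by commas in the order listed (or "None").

Profit Sharing Plan

Service from 30 Mar 2026 to May 27, 2026: 58 days.
Long-Term Disability — status intern ✗ (requires part-time, seasonal, or temporary) → not eligible.
Stock Purchase Plan — status intern ✗ (excluded) → not eligible.
Retirement Savings Plan — status intern ✗ (requires full-time or seasonal) → not eligible.
Backup Childcare — age 38 ≥ 18 ✓; site Tulsa ✓; grade P5 ≥ P3 ✓; service 58 days < 90 days ✗ → not eligible.
Travel Insurance — status intern ✗ (requires full-time or part-time) → not eligible.
Internet Stipend — service 58 days < 6 months (≈180 days) ✗ → not eligible.
401(k) Plan — status intern ✗ (requires full-time, part-time, seasonal, or temporary) → not eligible.
Profit Sharing Plan — status intern ✓ (not excluded); service 58 days ≥ 30 days ✓; grade P5 ≥ P5 ✓; 20 hrs/wk ≥ 15 ✓ → eligible.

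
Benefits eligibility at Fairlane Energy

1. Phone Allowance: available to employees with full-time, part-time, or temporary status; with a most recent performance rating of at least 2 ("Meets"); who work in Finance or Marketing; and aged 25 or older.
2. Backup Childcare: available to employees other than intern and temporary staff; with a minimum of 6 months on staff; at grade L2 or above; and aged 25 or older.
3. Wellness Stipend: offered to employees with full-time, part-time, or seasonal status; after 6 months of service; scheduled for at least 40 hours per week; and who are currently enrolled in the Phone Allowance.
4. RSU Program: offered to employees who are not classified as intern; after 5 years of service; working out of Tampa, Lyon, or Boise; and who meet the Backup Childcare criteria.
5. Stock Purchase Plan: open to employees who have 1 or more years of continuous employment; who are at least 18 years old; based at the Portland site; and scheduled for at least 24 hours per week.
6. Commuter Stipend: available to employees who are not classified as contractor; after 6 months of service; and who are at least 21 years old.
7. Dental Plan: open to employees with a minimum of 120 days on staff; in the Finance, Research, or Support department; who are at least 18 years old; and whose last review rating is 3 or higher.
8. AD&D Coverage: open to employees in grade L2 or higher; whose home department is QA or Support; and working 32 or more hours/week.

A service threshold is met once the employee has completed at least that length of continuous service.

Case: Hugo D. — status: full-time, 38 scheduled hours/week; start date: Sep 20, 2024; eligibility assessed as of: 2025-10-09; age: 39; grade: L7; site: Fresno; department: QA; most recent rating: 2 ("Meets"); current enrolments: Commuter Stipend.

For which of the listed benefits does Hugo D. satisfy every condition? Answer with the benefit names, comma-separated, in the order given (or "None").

Backup Childcare, Commuter Stipend, AD&D Coverage

Service from Sep 20, 2024 to 2025-10-09: 384 days.
Phone Allowance — status full-time ✓; rating 2 ≥ 2 ✓; dept QA ✗ → not eligible.
Backup Childcare — status full-time ✓ (not excluded); service 384 days ≥ 6 months (≈180 days) ✓; grade L7 ≥ L2 ✓; age 39 ≥ 25 ✓ → eligible.
Wellness Stipend — status full-time ✓; service 384 days ≥ 6 months (≈180 days) ✓; 38 hrs/wk < 40 ✗ → not eligible.
RSU Program — status full-time ✓ (not excluded); service 384 days < 5 years (≈1825 days) ✗ → not eligible.
Stock Purchase Plan — service 384 days ≥ 1 year (≈365 days) ✓; age 39 ≥ 18 ✓; site Fresno ✗ (not Portland) → not eligible.
Commuter Stipend — status full-time ✓ (not excluded); service 384 days ≥ 6 months (≈180 days) ✓; age 39 ≥ 21 ✓ → eligible.
Dental Plan — service 384 days ≥ 120 days ✓; dept QA ✗ → not eligible.
AD&D Coverage — grade L7 ≥ L2 ✓; dept QA ✓; 38 hrs/wk ≥ 32 ✓ → eligible.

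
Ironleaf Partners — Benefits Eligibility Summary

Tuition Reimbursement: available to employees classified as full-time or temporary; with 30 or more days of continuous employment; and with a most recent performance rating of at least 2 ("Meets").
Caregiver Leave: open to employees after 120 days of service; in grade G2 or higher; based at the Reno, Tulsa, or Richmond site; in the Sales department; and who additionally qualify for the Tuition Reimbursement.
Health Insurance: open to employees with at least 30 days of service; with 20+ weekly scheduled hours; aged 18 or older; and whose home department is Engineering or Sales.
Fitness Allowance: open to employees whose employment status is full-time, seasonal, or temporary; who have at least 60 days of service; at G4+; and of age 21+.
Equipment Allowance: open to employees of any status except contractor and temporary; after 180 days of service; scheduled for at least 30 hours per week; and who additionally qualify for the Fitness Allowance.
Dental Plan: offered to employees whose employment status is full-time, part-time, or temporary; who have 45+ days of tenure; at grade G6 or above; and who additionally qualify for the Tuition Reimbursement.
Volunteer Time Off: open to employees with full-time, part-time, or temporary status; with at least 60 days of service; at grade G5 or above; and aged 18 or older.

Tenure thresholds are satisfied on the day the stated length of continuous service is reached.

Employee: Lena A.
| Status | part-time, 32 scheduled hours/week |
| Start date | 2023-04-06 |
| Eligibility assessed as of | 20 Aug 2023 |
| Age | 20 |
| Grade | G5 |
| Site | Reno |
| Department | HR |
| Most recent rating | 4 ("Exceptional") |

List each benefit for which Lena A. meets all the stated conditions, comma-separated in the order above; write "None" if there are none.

Service from 2023-04-06 to 20 Aug 2023: 136 days.
Tuition Reimbursement — status part-time ✗ (requires full-time or temporary) → not eligible.
Caregiver Leave — service 136 days ≥ 120 days ✓; grade G5 ≥ G2 ✓; site Reno ✓; dept HR ✗ → not eligible.
Health Insurance — service 136 days ≥ 30 days ✓; 32 hrs/wk ≥ 20 ✓; age 20 ≥ 18 ✓; dept HR ✗ → not eligible.
Fitness Allowance — status part-time ✗ (requires full-time, seasonal, or temporary) → not eligible.
Equipment Allowance — status part-time ✓ (not excluded); service 136 days < 180 days ✗ → not eligible.
Dental Plan — status part-time ✓; service 136 days ≥ 45 days ✓; grade G5 < G6 ✗ → not eligible.
Volunteer Time Off — status part-time ✓; service 136 days ≥ 60 days ✓; grade G5 ≥ G5 ✓; age 20 ≥ 18 ✓ → eligible.

Volunteer Time Off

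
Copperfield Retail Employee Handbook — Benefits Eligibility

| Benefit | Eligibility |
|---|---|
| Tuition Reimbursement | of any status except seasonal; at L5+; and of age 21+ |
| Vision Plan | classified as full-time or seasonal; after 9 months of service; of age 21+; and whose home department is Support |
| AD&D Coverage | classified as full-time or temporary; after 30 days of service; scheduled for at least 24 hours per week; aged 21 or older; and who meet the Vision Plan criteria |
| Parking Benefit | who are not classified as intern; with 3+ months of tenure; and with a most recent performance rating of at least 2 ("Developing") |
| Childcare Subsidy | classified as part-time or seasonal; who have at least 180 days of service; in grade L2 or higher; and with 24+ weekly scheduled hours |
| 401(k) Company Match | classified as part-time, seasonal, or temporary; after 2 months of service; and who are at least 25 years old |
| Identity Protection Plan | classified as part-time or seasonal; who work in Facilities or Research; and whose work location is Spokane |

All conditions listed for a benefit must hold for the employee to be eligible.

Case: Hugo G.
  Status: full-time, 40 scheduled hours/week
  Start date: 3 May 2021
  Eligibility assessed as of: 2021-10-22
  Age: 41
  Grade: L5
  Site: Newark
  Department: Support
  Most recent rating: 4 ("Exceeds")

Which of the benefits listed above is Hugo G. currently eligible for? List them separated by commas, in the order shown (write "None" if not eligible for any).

Service from 3 May 2021 to 2021-10-22: 172 days.
Tuition Reimbursement — status full-time ✓ (not excluded); grade L5 ≥ L5 ✓; age 41 ≥ 21 ✓ → eligible.
Vision Plan — status full-time ✓; service 172 days < 9 months (≈270 days) ✗ → not eligible.
AD&D Coverage — status full-time ✓; service 172 days ≥ 30 days ✓; 40 hrs/wk ≥ 24 ✓; age 41 ≥ 21 ✓; not eligible for Vision Plan ✗ → not eligible.
Parking Benefit — status full-time ✓ (not excluded); service 172 days ≥ 3 months (≈90 days) ✓; rating 4 ≥ 2 ✓ → eligible.
Childcare Subsidy — status full-time ✗ (requires part-time or seasonal) → not eligible.
401(k) Company Match — status full-time ✗ (requires part-time, seasonal, or temporary) → not eligible.
Identity Protection Plan — status full-time ✗ (requires part-time or seasonal) → not eligible.

Tuition Reimbursement, Parking Benefit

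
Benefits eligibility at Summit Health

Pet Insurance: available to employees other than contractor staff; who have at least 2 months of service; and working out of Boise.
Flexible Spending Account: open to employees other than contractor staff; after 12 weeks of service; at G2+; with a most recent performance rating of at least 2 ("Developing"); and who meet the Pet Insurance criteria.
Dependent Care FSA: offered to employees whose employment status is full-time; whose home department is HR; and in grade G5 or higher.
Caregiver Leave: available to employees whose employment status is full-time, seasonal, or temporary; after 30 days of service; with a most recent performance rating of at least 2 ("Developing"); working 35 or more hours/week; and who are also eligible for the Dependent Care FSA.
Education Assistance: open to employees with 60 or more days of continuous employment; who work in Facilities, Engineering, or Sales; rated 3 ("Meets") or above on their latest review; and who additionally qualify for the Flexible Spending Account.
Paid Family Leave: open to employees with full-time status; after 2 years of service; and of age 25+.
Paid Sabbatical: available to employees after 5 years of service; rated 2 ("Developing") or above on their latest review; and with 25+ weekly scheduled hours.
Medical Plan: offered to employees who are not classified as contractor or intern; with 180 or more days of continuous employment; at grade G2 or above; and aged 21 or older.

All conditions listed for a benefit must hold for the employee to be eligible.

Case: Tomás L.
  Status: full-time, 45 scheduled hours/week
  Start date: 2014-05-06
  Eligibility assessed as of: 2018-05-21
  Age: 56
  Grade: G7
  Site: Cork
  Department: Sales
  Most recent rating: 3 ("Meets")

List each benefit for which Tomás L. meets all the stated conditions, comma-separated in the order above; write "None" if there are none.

Paid Family Leave, Medical Plan

Service from 2014-05-06 to 2018-05-21: 1476 days.
Pet Insurance — status full-time ✓ (not excluded); service 1476 days ≥ 2 months (≈60 days) ✓; site Cork ✗ (not Boise) → not eligible.
Flexible Spending Account — status full-time ✓ (not excluded); service 1476 days ≥ 12 weeks (≈84 days) ✓; grade G7 ≥ G2 ✓; rating 3 ≥ 2 ✓; not eligible for Pet Insurance ✗ → not eligible.
Dependent Care FSA — status full-time ✓; dept Sales ✗ → not eligible.
Caregiver Leave — status full-time ✓; service 1476 days ≥ 30 days ✓; rating 3 ≥ 2 ✓; 45 hrs/wk ≥ 35 ✓; not eligible for Dependent Care FSA ✗ → not eligible.
Education Assistance — service 1476 days ≥ 60 days ✓; dept Sales ✓; rating 3 ≥ 3 ✓; not eligible for Flexible Spending Account ✗ → not eligible.
Paid Family Leave — status full-time ✓; service 1476 days ≥ 2 years (≈730 days) ✓; age 56 ≥ 25 ✓ → eligible.
Paid Sabbatical — service 1476 days < 5 years (≈1825 days) ✗ → not eligible.
Medical Plan — status full-time ✓ (not excluded); service 1476 days ≥ 180 days ✓; grade G7 ≥ G2 ✓; age 56 ≥ 21 ✓ → eligible.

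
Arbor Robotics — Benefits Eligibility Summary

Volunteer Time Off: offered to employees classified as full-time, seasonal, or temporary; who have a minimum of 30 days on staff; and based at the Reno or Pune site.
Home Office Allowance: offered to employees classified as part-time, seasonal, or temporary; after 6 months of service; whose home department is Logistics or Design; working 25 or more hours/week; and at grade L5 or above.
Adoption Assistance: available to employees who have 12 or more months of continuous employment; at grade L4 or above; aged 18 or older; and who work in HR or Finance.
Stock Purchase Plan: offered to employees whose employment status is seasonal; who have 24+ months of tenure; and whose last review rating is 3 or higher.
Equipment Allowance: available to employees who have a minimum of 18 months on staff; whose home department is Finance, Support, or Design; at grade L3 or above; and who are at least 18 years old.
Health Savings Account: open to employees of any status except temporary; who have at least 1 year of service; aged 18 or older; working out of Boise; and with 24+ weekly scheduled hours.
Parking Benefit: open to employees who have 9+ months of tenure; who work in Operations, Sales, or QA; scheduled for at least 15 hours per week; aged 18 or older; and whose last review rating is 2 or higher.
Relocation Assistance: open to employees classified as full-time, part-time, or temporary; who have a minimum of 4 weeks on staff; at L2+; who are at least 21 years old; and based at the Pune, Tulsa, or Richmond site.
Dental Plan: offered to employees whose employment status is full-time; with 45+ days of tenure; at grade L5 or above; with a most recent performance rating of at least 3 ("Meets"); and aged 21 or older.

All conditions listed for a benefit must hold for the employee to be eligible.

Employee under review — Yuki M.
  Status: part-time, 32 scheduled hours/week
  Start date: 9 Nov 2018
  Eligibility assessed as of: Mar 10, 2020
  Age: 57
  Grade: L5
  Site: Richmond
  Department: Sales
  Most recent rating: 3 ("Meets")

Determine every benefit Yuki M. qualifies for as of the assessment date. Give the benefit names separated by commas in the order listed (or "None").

Parking Benefit, Relocation Assistance

Service from 9 Nov 2018 to Mar 10, 2020: 487 days.
Volunteer Time Off — status part-time ✗ (requires full-time, seasonal, or temporary) → not eligible.
Home Office Allowance — status part-time ✓; service 487 days ≥ 6 months (≈180 days) ✓; dept Sales ✗ → not eligible.
Adoption Assistance — service 487 days ≥ 12 months (≈360 days) ✓; grade L5 ≥ L4 ✓; age 57 ≥ 18 ✓; dept Sales ✗ → not eligible.
Stock Purchase Plan — status part-time ✗ (requires seasonal) → not eligible.
Equipment Allowance — service 487 days < 18 months (≈540 days) ✗ → not eligible.
Health Savings Account — status part-time ✓ (not excluded); service 487 days ≥ 1 year (≈365 days) ✓; age 57 ≥ 18 ✓; site Richmond ✗ (not Boise) → not eligible.
Parking Benefit — service 487 days ≥ 9 months (≈270 days) ✓; dept Sales ✓; 32 hrs/wk ≥ 15 ✓; age 57 ≥ 18 ✓; rating 3 ≥ 2 ✓ → eligible.
Relocation Assistance — status part-time ✓; service 487 days ≥ 4 weeks (≈28 days) ✓; grade L5 ≥ L2 ✓; age 57 ≥ 21 ✓; site Richmond ✓ → eligible.
Dental Plan — status part-time ✗ (requires full-time) → not eligible.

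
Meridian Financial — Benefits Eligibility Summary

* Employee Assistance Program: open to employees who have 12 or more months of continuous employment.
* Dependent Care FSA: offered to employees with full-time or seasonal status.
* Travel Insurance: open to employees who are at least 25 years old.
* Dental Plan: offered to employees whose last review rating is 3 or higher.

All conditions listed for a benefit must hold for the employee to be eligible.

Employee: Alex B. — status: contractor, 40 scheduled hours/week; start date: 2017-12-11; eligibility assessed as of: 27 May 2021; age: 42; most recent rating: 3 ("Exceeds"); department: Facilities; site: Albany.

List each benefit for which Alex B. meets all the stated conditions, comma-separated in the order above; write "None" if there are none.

Employee Assistance Program, Travel Insurance, Dental Plan

Service from 2017-12-11 to 27 May 2021: 1263 days.
Employee Assistance Program — service 1263 days ≥ 12 months (≈360 days) ✓ → eligible.
Dependent Care FSA — status contractor ✗ (requires full-time or seasonal) → not eligible.
Travel Insurance — age 42 ≥ 25 ✓ → eligible.
Dental Plan — rating 3 ≥ 3 ✓ → eligible.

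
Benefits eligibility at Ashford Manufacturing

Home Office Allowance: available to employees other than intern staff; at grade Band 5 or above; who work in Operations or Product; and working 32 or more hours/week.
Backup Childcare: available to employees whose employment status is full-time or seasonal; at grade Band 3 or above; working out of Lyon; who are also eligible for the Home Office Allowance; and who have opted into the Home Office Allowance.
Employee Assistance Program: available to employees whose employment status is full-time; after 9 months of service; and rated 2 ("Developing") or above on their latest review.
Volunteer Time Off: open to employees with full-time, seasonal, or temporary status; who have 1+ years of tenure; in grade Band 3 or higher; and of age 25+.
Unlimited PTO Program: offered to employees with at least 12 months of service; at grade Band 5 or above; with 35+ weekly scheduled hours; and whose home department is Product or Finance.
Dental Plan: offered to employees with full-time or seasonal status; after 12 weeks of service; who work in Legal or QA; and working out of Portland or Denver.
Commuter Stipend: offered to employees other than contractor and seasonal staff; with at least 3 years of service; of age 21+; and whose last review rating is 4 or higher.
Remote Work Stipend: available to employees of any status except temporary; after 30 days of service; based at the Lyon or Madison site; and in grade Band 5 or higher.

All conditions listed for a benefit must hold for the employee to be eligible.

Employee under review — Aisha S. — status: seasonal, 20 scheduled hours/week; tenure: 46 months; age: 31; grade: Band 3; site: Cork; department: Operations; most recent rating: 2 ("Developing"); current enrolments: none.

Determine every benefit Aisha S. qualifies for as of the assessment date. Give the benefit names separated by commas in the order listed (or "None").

Volunteer Time Off

Home Office Allowance — status seasonal ✓ (not excluded); grade Band 3 < Band 5 ✗ → not eligible.
Backup Childcare — status seasonal ✓; grade Band 3 ≥ Band 3 ✓; site Cork ✗ (not Lyon) → not eligible.
Employee Assistance Program — status seasonal ✗ (requires full-time) → not eligible.
Volunteer Time Off — status seasonal ✓; service 46 months ≥ 1 year (≈365 days) ✓; grade Band 3 ≥ Band 3 ✓; age 31 ≥ 25 ✓ → eligible.
Unlimited PTO Program — service 46 months ≥ 12 months ✓; grade Band 3 < Band 5 ✗ → not eligible.
Dental Plan — status seasonal ✓; service 46 months ≥ 12 weeks (≈84 days) ✓; dept Operations ✗ → not eligible.
Commuter Stipend — status seasonal ✗ (excluded) → not eligible.
Remote Work Stipend — status seasonal ✓ (not excluded); service 46 months ≥ 30 days ✓; site Cork ✗ (not Lyon or Madison) → not eligible.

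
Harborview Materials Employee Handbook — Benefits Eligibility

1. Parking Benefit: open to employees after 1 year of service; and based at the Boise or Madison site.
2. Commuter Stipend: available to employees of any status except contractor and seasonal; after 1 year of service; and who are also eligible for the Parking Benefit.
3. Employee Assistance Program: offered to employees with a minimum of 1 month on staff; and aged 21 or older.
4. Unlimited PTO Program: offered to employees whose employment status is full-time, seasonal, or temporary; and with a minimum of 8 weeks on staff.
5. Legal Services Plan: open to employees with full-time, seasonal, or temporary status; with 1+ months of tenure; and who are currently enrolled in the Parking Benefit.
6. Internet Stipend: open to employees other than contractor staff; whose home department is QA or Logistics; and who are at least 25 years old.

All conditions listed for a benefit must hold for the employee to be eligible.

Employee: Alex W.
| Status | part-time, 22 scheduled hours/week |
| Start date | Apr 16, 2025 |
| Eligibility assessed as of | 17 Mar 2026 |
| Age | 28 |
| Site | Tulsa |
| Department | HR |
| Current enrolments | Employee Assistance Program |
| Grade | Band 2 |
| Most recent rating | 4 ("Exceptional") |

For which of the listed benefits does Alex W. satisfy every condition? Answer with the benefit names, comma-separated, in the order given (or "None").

Employee Assistance Program

Service from Apr 16, 2025 to 17 Mar 2026: 335 days.
Parking Benefit — service 335 days < 1 year (≈365 days) ✗ → not eligible.
Commuter Stipend — status part-time ✓ (not excluded); service 335 days < 1 year (≈365 days) ✗ → not eligible.
Employee Assistance Program — service 335 days ≥ 1 month (≈30 days) ✓; age 28 ≥ 21 ✓ → eligible.
Unlimited PTO Program — status part-time ✗ (requires full-time, seasonal, or temporary) → not eligible.
Legal Services Plan — status part-time ✗ (requires full-time, seasonal, or temporary) → not eligible.
Internet Stipend — status part-time ✓ (not excluded); dept HR ✗ → not eligible.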